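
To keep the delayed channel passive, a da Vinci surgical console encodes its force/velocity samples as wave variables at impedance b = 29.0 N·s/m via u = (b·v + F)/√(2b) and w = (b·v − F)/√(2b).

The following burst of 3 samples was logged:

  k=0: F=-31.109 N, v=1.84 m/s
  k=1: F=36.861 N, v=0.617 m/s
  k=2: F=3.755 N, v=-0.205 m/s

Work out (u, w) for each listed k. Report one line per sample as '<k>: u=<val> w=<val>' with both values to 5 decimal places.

0: u=2.92170 w=11.09132
1: u=7.18955 w=-2.49062
2: u=-0.28756 w=-1.27367

k=0: b·v=29.0×1.84=53.36000; √(2b)=7.61577; u=(53.36000+(-31.109))/7.61577=2.92170, w=(53.36000−(-31.109))/7.61577=11.09132
k=1: b·v=29.0×0.617=17.89300; √(2b)=7.61577; u=(17.89300+36.861)/7.61577=7.18955, w=(17.89300−36.861)/7.61577=-2.49062
k=2: b·v=29.0×(-0.205)=-5.94500; √(2b)=7.61577; u=(-5.94500+3.755)/7.61577=-0.28756, w=(-5.94500−3.755)/7.61577=-1.27367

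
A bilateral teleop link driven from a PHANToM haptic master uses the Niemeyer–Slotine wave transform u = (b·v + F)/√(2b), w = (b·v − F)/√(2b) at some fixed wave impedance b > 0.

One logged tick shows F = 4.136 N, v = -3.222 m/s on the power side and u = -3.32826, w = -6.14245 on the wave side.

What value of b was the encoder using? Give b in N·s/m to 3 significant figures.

u + w = -9.47071;  u + w = √(2b)·v, so √(2b) = -9.47071/(-3.222) = 2.93939.
b = (√(2b))²/2 = 8.64001/2 = 4.32000.
(Check via u − w = 2F/√(2b): u − w = 2.81419, 2F/√(2b) = 2.81419.)

b = 4.32 N·s/m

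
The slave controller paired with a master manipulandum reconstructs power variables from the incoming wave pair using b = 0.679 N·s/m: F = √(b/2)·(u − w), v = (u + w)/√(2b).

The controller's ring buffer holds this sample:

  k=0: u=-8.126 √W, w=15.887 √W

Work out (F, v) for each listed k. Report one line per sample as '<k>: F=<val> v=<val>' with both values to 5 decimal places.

0: F=-13.99157 v=6.65990

k=0: u−w=-24.01300, u+w=7.76100; √(b/2)=0.58267, √(2b)=1.16533; F=0.58267×(-24.013)=-13.99157, v=7.76100/1.16533=6.65990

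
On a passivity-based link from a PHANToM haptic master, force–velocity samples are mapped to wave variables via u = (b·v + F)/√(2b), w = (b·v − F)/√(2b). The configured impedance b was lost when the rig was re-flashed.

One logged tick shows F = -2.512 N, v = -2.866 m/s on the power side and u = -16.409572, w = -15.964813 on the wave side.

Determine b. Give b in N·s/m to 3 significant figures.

b = 63.8 N·s/m

u + w = -32.374385;  u + w = √(2b)·v, so √(2b) = -32.374385/(-2.866) = 11.296017.
b = (√(2b))²/2 = 127.600002/2 = 63.800001.
(Check via u − w = 2F/√(2b): u − w = -0.444759, 2F/√(2b) = -0.444759.)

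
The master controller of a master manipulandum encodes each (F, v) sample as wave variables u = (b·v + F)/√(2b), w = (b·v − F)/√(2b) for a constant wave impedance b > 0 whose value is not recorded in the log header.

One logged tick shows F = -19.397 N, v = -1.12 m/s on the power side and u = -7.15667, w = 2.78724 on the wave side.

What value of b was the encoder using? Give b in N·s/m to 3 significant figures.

b = 7.61 N·s/m

u + w = -4.36943;  u + w = √(2b)·v, so √(2b) = -4.36943/(-1.12) = 3.90128.
b = (√(2b))²/2 = 15.21996/2 = 7.60998.
(Check via u − w = 2F/√(2b): u − w = -9.94391, 2F/√(2b) = -9.94392.)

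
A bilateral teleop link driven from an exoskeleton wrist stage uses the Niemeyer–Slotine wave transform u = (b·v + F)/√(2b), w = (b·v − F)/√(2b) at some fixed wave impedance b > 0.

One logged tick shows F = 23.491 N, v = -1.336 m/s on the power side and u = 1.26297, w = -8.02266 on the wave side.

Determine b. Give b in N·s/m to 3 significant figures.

u + w = -6.75969;  u + w = √(2b)·v, so √(2b) = -6.75969/(-1.336) = 5.05965.
b = (√(2b))²/2 = 25.60004/2 = 12.80002.
(Check via u − w = 2F/√(2b): u − w = 9.28563, 2F/√(2b) = 9.28563.)

b = 12.8 N·s/m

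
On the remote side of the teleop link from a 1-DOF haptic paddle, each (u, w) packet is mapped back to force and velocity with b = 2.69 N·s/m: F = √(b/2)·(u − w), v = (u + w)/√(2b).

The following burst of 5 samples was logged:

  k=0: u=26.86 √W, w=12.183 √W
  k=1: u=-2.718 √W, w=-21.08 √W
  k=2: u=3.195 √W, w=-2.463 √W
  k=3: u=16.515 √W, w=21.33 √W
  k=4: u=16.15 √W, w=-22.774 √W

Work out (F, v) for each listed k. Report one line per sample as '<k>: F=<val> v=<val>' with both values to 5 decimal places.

k=0: u−w=14.67700, u+w=39.04300; √(b/2)=1.15974, √(2b)=2.31948; F=1.15974×14.677=17.02152, v=39.04300/2.31948=16.83263
k=1: u−w=18.36200, u+w=-23.79800; √(b/2)=1.15974, √(2b)=2.31948; F=1.15974×18.362=21.29517, v=-23.79800/2.31948=-10.26005
k=2: u−w=5.65800, u+w=0.73200; √(b/2)=1.15974, √(2b)=2.31948; F=1.15974×5.658=6.56182, v=0.73200/2.31948=0.31559
k=3: u−w=-4.81500, u+w=37.84500; √(b/2)=1.15974, √(2b)=2.31948; F=1.15974×(-4.815)=-5.58415, v=37.84500/2.31948=16.31614
k=4: u−w=38.92400, u+w=-6.62400; √(b/2)=1.15974, √(2b)=2.31948; F=1.15974×38.924=45.14177, v=-6.62400/2.31948=-2.85581

0: F=17.02152 v=16.83263
1: F=21.29517 v=-10.26005
2: F=6.56182 v=0.31559
3: F=-5.58415 v=16.31614
4: F=45.14177 v=-2.85581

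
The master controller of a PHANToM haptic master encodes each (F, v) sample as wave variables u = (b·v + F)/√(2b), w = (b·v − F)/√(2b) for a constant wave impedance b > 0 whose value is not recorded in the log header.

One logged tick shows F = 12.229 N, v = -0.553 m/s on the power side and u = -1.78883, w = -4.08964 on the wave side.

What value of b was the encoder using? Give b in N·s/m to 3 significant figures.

b = 56.5 N·s/m

u + w = -5.87847;  u + w = √(2b)·v, so √(2b) = -5.87847/(-0.553) = 10.63014.
b = (√(2b))²/2 = 112.99998/2 = 56.49999.
(Check via u − w = 2F/√(2b): u − w = 2.30081, 2F/√(2b) = 2.30082.)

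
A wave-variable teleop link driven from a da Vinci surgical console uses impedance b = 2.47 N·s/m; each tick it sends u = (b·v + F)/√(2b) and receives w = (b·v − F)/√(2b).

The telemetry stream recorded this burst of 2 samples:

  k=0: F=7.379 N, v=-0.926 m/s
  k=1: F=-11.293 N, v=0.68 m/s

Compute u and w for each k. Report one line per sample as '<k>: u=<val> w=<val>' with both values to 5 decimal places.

k=0: b·v=2.47×(-0.926)=-2.28722; √(2b)=2.22261; u=(-2.28722+7.379)/2.22261=2.29090, w=(-2.28722−7.379)/2.22261=-4.34904
k=1: b·v=2.47×0.68=1.67960; √(2b)=2.22261; u=(1.67960+(-11.293))/2.22261=-4.32527, w=(1.67960−(-11.293))/2.22261=5.83665

0: u=2.29090 w=-4.34904
1: u=-4.32527 w=5.83665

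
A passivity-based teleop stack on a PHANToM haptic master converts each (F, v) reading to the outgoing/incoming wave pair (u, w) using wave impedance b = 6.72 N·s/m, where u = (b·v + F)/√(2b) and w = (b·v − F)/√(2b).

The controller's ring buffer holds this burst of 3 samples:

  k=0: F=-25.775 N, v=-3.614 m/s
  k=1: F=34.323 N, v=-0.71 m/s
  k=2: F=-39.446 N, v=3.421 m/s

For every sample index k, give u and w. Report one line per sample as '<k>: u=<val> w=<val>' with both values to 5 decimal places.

k=0: b·v=6.72×(-3.614)=-24.28608; √(2b)=3.66606; u=(-24.28608+(-25.775))/3.66606=-13.65528, w=(-24.28608−(-25.775))/3.66606=0.40614
k=1: b·v=6.72×(-0.71)=-4.77120; √(2b)=3.66606; u=(-4.77120+34.323)/3.66606=8.06091, w=(-4.77120−34.323)/3.66606=-10.66382
k=2: b·v=6.72×3.421=22.98912; √(2b)=3.66606; u=(22.98912+(-39.446))/3.66606=-4.48898, w=(22.98912−(-39.446))/3.66606=17.03058

0: u=-13.65528 w=0.40614
1: u=8.06091 w=-10.66382
2: u=-4.48898 w=17.03058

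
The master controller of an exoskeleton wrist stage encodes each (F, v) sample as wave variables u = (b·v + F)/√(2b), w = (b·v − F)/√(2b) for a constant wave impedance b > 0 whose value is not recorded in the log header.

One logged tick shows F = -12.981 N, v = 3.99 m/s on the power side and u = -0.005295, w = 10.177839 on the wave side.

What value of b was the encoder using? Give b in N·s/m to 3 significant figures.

u + w = 10.172544;  u + w = √(2b)·v, so √(2b) = 10.172544/3.99 = 2.549510.
b = (√(2b))²/2 = 6.500000/2 = 3.250000.
(Check via u − w = 2F/√(2b): u − w = -10.183134, 2F/√(2b) = -10.183134.)

b = 3.25 N·s/m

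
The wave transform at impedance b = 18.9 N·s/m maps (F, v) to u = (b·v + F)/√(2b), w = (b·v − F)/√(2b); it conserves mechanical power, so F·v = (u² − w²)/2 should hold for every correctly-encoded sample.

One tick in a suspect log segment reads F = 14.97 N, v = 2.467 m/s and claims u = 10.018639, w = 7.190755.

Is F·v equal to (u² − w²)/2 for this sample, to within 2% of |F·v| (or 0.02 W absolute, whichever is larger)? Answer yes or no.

F·v = 14.97×2.467 = 36.930990 W.
(u² − w²)/2 = (100.373127 − 51.706957)/2 = 24.333085 W.
|Δ| = 12.597905;  2% of max(1, |F·v|) = 0.738620.

no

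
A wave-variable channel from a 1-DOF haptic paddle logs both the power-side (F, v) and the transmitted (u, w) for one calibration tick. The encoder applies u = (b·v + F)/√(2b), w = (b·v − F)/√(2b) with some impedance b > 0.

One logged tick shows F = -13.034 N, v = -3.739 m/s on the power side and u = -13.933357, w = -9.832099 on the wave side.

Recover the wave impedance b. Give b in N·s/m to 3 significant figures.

b = 20.2 N·s/m

u + w = -23.765456;  u + w = √(2b)·v, so √(2b) = -23.765456/(-3.739) = 6.356099.
b = (√(2b))²/2 = 40.400001/2 = 20.200000.
(Check via u − w = 2F/√(2b): u − w = -4.101258, 2F/√(2b) = -4.101257.)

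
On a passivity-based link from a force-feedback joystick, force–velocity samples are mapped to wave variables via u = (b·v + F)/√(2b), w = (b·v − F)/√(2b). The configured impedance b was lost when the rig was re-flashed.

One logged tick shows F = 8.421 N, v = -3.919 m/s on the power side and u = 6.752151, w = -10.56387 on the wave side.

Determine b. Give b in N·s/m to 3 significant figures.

u + w = -3.811719;  u + w = √(2b)·v, so √(2b) = -3.811719/(-3.919) = 0.972625.
b = (√(2b))²/2 = 0.946000/2 = 0.473000.
(Check via u − w = 2F/√(2b): u − w = 17.316021, 2F/√(2b) = 17.316019.)

b = 0.473 N·s/m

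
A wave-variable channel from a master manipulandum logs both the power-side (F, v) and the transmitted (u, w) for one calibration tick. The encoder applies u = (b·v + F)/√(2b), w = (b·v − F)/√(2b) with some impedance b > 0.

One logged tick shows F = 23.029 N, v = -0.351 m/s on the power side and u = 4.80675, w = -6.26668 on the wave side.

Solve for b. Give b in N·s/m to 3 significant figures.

b = 8.65 N·s/m

u + w = -1.45993;  u + w = √(2b)·v, so √(2b) = -1.45993/(-0.351) = 4.15934.
b = (√(2b))²/2 = 17.30015/2 = 8.65007.
(Check via u − w = 2F/√(2b): u − w = 11.07343, 2F/√(2b) = 11.07338.)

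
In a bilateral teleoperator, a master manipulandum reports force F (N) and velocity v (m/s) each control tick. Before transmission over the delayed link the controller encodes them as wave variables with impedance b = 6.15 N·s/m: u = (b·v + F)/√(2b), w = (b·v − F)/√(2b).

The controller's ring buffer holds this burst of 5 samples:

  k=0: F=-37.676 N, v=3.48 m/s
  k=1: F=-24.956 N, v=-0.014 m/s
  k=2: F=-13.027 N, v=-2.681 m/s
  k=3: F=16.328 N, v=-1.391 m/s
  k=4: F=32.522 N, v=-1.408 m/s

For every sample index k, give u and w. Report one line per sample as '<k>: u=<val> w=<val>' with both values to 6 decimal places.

0: u=-4.640254 w=16.845086
1: u=-7.140328 w=7.091229
2: u=-8.415743 w=-0.986888
3: u=2.216438 w=-7.094864
4: u=6.804071 w=-11.742118

k=0: b·v=6.15×3.48=21.402000; √(2b)=3.507136; u=(21.402000+(-37.676))/3.507136=-4.640254, w=(21.402000−(-37.676))/3.507136=16.845086
k=1: b·v=6.15×(-0.014)=-0.086100; √(2b)=3.507136; u=(-0.086100+(-24.956))/3.507136=-7.140328, w=(-0.086100−(-24.956))/3.507136=7.091229
k=2: b·v=6.15×(-2.681)=-16.488150; √(2b)=3.507136; u=(-16.488150+(-13.027))/3.507136=-8.415743, w=(-16.488150−(-13.027))/3.507136=-0.986888
k=3: b·v=6.15×(-1.391)=-8.554650; √(2b)=3.507136; u=(-8.554650+16.328)/3.507136=2.216438, w=(-8.554650−16.328)/3.507136=-7.094864
k=4: b·v=6.15×(-1.408)=-8.659200; √(2b)=3.507136; u=(-8.659200+32.522)/3.507136=6.804071, w=(-8.659200−32.522)/3.507136=-11.742118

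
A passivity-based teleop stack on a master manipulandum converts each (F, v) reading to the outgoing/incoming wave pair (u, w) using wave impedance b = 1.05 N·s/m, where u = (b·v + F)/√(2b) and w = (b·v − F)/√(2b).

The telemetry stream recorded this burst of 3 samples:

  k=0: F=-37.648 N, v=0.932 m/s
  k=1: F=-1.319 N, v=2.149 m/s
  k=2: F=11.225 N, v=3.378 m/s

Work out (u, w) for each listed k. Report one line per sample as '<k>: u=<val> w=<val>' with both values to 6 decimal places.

k=0: b·v=1.05×0.932=0.978600; √(2b)=1.449138; u=(0.978600+(-37.648))/1.449138=-25.304290, w=(0.978600−(-37.648))/1.449138=26.654886
k=1: b·v=1.05×2.149=2.256450; √(2b)=1.449138; u=(2.256450+(-1.319))/1.449138=0.646902, w=(2.256450−(-1.319))/1.449138=2.467295
k=2: b·v=1.05×3.378=3.546900; √(2b)=1.449138; u=(3.546900+11.225)/1.449138=10.193579, w=(3.546900−11.225)/1.449138=-5.298392

0: u=-25.304290 w=26.654886
1: u=0.646902 w=2.467295
2: u=10.193579 w=-5.298392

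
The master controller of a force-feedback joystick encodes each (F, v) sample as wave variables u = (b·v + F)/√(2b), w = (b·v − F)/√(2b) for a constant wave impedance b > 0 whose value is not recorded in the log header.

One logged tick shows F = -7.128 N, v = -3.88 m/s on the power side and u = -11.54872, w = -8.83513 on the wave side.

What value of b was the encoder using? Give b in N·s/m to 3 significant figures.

b = 13.8 N·s/m

u + w = -20.38385;  u + w = √(2b)·v, so √(2b) = -20.38385/(-3.88) = 5.25357.
b = (√(2b))²/2 = 27.59999/2 = 13.80000.
(Check via u − w = 2F/√(2b): u − w = -2.71359, 2F/√(2b) = -2.71358.)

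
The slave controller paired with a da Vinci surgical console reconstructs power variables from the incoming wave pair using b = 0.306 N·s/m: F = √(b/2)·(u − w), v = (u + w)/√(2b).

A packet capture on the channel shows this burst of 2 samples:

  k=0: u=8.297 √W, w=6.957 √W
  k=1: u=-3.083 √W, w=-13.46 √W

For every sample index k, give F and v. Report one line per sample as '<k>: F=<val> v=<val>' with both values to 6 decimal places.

0: F=0.524144 v=19.498807
1: F=4.058986 v=-21.146503

k=0: u−w=1.340000, u+w=15.254000; √(b/2)=0.391152, √(2b)=0.782304; F=0.391152×1.34=0.524144, v=15.254000/0.782304=19.498807
k=1: u−w=10.377000, u+w=-16.543000; √(b/2)=0.391152, √(2b)=0.782304; F=0.391152×10.377=4.058986, v=-16.543000/0.782304=-21.146503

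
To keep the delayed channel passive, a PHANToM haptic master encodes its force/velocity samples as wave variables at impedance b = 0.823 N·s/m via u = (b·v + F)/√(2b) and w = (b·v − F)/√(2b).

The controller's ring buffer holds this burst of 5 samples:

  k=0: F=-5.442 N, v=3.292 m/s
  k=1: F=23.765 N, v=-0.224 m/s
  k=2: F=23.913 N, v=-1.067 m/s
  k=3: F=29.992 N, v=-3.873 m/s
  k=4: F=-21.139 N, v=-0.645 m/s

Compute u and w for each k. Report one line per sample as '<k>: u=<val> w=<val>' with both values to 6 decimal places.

0: u=-2.129975 w=6.353497
1: u=18.379802 w=-18.667186
2: u=17.954390 w=-19.323314
3: u=20.892631 w=-25.861556
4: u=-16.890429 w=16.062917

k=0: b·v=0.823×3.292=2.709316; √(2b)=1.282965; u=(2.709316+(-5.442))/1.282965=-2.129975, w=(2.709316−(-5.442))/1.282965=6.353497
k=1: b·v=0.823×(-0.224)=-0.184352; √(2b)=1.282965; u=(-0.184352+23.765)/1.282965=18.379802, w=(-0.184352−23.765)/1.282965=-18.667186
k=2: b·v=0.823×(-1.067)=-0.878141; √(2b)=1.282965; u=(-0.878141+23.913)/1.282965=17.954390, w=(-0.878141−23.913)/1.282965=-19.323314
k=3: b·v=0.823×(-3.873)=-3.187479; √(2b)=1.282965; u=(-3.187479+29.992)/1.282965=20.892631, w=(-3.187479−29.992)/1.282965=-25.861556
k=4: b·v=0.823×(-0.645)=-0.530835; √(2b)=1.282965; u=(-0.530835+(-21.139))/1.282965=-16.890429, w=(-0.530835−(-21.139))/1.282965=16.062917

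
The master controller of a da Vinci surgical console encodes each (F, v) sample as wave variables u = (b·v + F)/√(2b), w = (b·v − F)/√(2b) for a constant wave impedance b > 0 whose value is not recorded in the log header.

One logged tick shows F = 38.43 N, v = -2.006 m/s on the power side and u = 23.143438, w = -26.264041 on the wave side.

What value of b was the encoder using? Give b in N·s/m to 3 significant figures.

u + w = -3.120603;  u + w = √(2b)·v, so √(2b) = -3.120603/(-2.006) = 1.555635.
b = (√(2b))²/2 = 2.419999/2 = 1.209999.
(Check via u − w = 2F/√(2b): u − w = 49.407479, 2F/√(2b) = 49.407490.)

b = 1.21 N·s/m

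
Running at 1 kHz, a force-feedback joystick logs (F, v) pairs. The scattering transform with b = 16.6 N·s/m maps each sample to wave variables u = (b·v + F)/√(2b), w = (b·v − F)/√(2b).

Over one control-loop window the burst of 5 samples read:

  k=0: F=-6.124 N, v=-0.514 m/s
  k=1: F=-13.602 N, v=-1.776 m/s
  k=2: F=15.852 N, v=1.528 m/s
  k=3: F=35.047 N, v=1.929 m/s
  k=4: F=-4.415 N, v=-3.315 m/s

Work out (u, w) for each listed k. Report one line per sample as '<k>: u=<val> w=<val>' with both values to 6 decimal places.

0: u=-2.543655 w=-0.417984
1: u=-7.477268 w=-2.755945
2: u=7.153280 w=1.650971
3: u=11.639891 w=-0.525101
4: u=-10.316657 w=-8.784188

k=0: b·v=16.6×(-0.514)=-8.532400; √(2b)=5.761944; u=(-8.532400+(-6.124))/5.761944=-2.543655, w=(-8.532400−(-6.124))/5.761944=-0.417984
k=1: b·v=16.6×(-1.776)=-29.481600; √(2b)=5.761944; u=(-29.481600+(-13.602))/5.761944=-7.477268, w=(-29.481600−(-13.602))/5.761944=-2.755945
k=2: b·v=16.6×1.528=25.364800; √(2b)=5.761944; u=(25.364800+15.852)/5.761944=7.153280, w=(25.364800−15.852)/5.761944=1.650971
k=3: b·v=16.6×1.929=32.021400; √(2b)=5.761944; u=(32.021400+35.047)/5.761944=11.639891, w=(32.021400−35.047)/5.761944=-0.525101
k=4: b·v=16.6×(-3.315)=-55.029000; √(2b)=5.761944; u=(-55.029000+(-4.415))/5.761944=-10.316657, w=(-55.029000−(-4.415))/5.761944=-8.784188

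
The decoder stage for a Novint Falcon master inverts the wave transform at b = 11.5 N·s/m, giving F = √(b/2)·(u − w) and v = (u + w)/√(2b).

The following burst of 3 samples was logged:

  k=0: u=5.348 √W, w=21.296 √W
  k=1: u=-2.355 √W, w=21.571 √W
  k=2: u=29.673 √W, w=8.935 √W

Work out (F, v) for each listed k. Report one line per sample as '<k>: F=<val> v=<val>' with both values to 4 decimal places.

0: F=-38.2420 v=5.5557
1: F=-57.3725 v=4.0068
2: F=49.7280 v=8.0503

k=0: u−w=-15.9480, u+w=26.6440; √(b/2)=2.3979, √(2b)=4.7958; F=2.3979×(-15.948)=-38.2420, v=26.6440/4.7958=5.5557
k=1: u−w=-23.9260, u+w=19.2160; √(b/2)=2.3979, √(2b)=4.7958; F=2.3979×(-23.926)=-57.3725, v=19.2160/4.7958=4.0068
k=2: u−w=20.7380, u+w=38.6080; √(b/2)=2.3979, √(2b)=4.7958; F=2.3979×20.738=49.7280, v=38.6080/4.7958=8.0503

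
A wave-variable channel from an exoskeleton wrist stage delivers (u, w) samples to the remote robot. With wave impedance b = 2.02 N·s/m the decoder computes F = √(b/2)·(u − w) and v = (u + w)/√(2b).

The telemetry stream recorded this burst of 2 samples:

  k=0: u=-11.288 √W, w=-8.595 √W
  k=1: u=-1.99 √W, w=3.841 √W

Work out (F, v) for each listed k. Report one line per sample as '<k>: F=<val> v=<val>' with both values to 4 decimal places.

0: F=-2.7064 v=-9.8922
1: F=-5.8601 v=0.9209

k=0: u−w=-2.6930, u+w=-19.8830; √(b/2)=1.0050, √(2b)=2.0100; F=1.0050×(-2.693)=-2.7064, v=-19.8830/2.0100=-9.8922
k=1: u−w=-5.8310, u+w=1.8510; √(b/2)=1.0050, √(2b)=2.0100; F=1.0050×(-5.831)=-5.8601, v=1.8510/2.0100=0.9209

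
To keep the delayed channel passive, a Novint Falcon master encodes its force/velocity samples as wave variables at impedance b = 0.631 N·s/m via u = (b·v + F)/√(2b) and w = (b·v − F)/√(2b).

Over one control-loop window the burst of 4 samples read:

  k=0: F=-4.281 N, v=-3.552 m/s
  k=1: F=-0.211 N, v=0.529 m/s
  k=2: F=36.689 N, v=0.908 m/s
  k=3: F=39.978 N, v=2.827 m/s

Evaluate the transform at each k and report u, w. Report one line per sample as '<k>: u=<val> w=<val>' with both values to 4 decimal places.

k=0: b·v=0.631×(-3.552)=-2.2413; √(2b)=1.1234; u=(-2.2413+(-4.281))/1.1234=-5.8059, w=(-2.2413−(-4.281))/1.1234=1.8157
k=1: b·v=0.631×0.529=0.3338; √(2b)=1.1234; u=(0.3338+(-0.211))/1.1234=0.1093, w=(0.3338−(-0.211))/1.1234=0.4850
k=2: b·v=0.631×0.908=0.5729; √(2b)=1.1234; u=(0.5729+36.689)/1.1234=33.1693, w=(0.5729−36.689)/1.1234=-32.1492
k=3: b·v=0.631×2.827=1.7838; √(2b)=1.1234; u=(1.7838+39.978)/1.1234=37.1749, w=(1.7838−39.978)/1.1234=-33.9991

0: u=-5.8059 w=1.8157
1: u=0.1093 w=0.4850
2: u=33.1693 w=-32.1492
3: u=37.1749 w=-33.9991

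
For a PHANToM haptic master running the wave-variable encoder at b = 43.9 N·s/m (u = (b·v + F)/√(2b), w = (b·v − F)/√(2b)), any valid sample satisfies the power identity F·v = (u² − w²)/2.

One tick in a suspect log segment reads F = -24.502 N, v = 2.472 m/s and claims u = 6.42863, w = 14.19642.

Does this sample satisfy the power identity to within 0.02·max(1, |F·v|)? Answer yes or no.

no

F·v = (-24.502)×2.472 = -60.56894 W.
(u² − w²)/2 = (41.32728 − 201.53834)/2 = -80.10553 W.
|Δ| = 19.53658;  2% of max(1, |F·v|) = 1.21138.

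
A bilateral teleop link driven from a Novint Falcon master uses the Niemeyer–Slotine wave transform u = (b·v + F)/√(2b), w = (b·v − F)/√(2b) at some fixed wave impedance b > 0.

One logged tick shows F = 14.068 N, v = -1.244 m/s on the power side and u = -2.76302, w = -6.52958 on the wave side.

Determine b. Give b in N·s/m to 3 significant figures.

b = 27.9 N·s/m

u + w = -9.2926;  u + w = √(2b)·v, so √(2b) = -9.2926/(-1.244) = 7.4699.
b = (√(2b))²/2 = 55.7999/2 = 27.9000.
(Check via u − w = 2F/√(2b): u − w = 3.7666, 2F/√(2b) = 3.7666.)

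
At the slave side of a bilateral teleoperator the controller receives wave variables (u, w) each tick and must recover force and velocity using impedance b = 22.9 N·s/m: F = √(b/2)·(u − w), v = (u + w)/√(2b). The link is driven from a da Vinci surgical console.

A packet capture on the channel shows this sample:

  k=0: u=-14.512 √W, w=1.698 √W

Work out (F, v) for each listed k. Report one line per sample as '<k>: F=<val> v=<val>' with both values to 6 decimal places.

0: F=-54.851153 v=-1.893442

k=0: u−w=-16.210000, u+w=-12.814000; √(b/2)=3.383785, √(2b)=6.767570; F=3.383785×(-16.21)=-54.851153, v=-12.814000/6.767570=-1.893442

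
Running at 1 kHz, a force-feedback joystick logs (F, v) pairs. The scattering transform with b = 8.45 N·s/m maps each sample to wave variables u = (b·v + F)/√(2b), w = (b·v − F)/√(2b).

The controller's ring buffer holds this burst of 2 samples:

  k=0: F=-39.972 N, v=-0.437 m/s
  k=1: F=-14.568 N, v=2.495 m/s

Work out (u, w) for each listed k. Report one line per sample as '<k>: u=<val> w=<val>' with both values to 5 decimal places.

k=0: b·v=8.45×(-0.437)=-3.69265; √(2b)=4.11096; u=(-3.69265+(-39.972))/4.11096=-10.62152, w=(-3.69265−(-39.972))/4.11096=8.82503
k=1: b·v=8.45×2.495=21.08275; √(2b)=4.11096; u=(21.08275+(-14.568))/4.11096=1.58473, w=(21.08275−(-14.568))/4.11096=8.67212

0: u=-10.62152 w=8.82503
1: u=1.58473 w=8.67212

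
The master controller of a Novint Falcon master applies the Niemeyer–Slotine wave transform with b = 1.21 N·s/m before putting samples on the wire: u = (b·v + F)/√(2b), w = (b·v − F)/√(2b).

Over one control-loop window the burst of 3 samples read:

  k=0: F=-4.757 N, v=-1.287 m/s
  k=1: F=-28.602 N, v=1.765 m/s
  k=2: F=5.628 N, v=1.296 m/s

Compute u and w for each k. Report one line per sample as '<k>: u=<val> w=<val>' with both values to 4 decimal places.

0: u=-4.0590 w=2.0569
1: u=-17.0132 w=19.7589
2: u=4.6259 w=-2.6098

k=0: b·v=1.21×(-1.287)=-1.5573; √(2b)=1.5556; u=(-1.5573+(-4.757))/1.5556=-4.0590, w=(-1.5573−(-4.757))/1.5556=2.0569
k=1: b·v=1.21×1.765=2.1356; √(2b)=1.5556; u=(2.1356+(-28.602))/1.5556=-17.0132, w=(2.1356−(-28.602))/1.5556=19.7589
k=2: b·v=1.21×1.296=1.5682; √(2b)=1.5556; u=(1.5682+5.628)/1.5556=4.6259, w=(1.5682−5.628)/1.5556=-2.6098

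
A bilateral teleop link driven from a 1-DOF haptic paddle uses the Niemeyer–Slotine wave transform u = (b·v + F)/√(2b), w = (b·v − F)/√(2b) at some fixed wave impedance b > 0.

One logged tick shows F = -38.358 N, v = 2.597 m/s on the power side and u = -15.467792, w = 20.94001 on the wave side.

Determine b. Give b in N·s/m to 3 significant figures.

b = 2.22 N·s/m

u + w = 5.472218;  u + w = √(2b)·v, so √(2b) = 5.472218/2.597 = 2.107131.
b = (√(2b))²/2 = 4.439999/2 = 2.220000.
(Check via u − w = 2F/√(2b): u − w = -36.407802, 2F/√(2b) = -36.407806.)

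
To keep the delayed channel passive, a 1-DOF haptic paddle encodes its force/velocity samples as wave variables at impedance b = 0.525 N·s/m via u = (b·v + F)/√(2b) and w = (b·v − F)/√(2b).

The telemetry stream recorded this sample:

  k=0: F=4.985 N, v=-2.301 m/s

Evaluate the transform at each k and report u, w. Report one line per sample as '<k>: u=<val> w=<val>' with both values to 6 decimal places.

k=0: b·v=0.525×(-2.301)=-1.208025; √(2b)=1.024695; u=(-1.208025+4.985)/1.024695=3.685950, w=(-1.208025−4.985)/1.024695=-6.043774

0: u=3.685950 w=-6.043774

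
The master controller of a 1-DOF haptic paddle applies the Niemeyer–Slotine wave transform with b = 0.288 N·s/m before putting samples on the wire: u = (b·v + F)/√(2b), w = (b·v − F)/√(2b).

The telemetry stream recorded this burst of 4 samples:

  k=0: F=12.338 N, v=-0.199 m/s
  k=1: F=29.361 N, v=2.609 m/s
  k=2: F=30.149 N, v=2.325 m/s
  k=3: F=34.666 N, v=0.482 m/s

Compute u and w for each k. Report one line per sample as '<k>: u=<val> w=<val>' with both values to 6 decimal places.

0: u=16.181227 w=-16.332258
1: u=39.676560 w=-37.696468
2: u=40.607071 w=-38.842520
3: u=45.859372 w=-45.493559

k=0: b·v=0.288×(-0.199)=-0.057312; √(2b)=0.758947; u=(-0.057312+12.338)/0.758947=16.181227, w=(-0.057312−12.338)/0.758947=-16.332258
k=1: b·v=0.288×2.609=0.751392; √(2b)=0.758947; u=(0.751392+29.361)/0.758947=39.676560, w=(0.751392−29.361)/0.758947=-37.696468
k=2: b·v=0.288×2.325=0.669600; √(2b)=0.758947; u=(0.669600+30.149)/0.758947=40.607071, w=(0.669600−30.149)/0.758947=-38.842520
k=3: b·v=0.288×0.482=0.138816; √(2b)=0.758947; u=(0.138816+34.666)/0.758947=45.859372, w=(0.138816−34.666)/0.758947=-45.493559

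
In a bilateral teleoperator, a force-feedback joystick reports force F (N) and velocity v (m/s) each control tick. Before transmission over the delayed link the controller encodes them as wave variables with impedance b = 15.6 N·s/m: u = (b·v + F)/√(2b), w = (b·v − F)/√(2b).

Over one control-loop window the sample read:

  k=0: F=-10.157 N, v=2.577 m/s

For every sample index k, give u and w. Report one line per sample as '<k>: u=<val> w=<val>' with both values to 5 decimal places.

0: u=5.37877 w=9.01556

k=0: b·v=15.6×2.577=40.20120; √(2b)=5.58570; u=(40.20120+(-10.157))/5.58570=5.37877, w=(40.20120−(-10.157))/5.58570=9.01556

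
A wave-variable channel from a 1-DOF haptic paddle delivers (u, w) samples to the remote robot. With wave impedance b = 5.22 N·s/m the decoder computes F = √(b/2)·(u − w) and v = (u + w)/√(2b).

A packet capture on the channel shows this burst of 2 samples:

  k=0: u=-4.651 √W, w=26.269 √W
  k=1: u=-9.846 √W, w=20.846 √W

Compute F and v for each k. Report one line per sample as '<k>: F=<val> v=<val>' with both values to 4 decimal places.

k=0: u−w=-30.9200, u+w=21.6180; √(b/2)=1.6155, √(2b)=3.2311; F=1.6155×(-30.92)=-49.9528, v=21.6180/3.2311=6.6906
k=1: u−w=-30.6920, u+w=11.0000; √(b/2)=1.6155, √(2b)=3.2311; F=1.6155×(-30.692)=-49.5844, v=11.0000/3.2311=3.4044

0: F=-49.9528 v=6.6906
1: F=-49.5844 v=3.4044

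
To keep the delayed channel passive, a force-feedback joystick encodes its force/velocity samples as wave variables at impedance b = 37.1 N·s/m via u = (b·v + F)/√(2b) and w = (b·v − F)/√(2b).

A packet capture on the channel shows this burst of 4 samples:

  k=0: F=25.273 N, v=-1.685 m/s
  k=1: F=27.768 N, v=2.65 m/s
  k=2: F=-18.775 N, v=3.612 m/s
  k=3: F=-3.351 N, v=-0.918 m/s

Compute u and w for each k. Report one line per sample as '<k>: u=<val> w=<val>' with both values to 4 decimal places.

k=0: b·v=37.1×(-1.685)=-62.5135; √(2b)=8.6139; u=(-62.5135+25.273)/8.6139=-4.3233, w=(-62.5135−25.273)/8.6139=-10.1912
k=1: b·v=37.1×2.65=98.3150; √(2b)=8.6139; u=(98.3150+27.768)/8.6139=14.6371, w=(98.3150−27.768)/8.6139=8.1899
k=2: b·v=37.1×3.612=134.0052; √(2b)=8.6139; u=(134.0052+(-18.775))/8.6139=13.3772, w=(134.0052−(-18.775))/8.6139=17.7364
k=3: b·v=37.1×(-0.918)=-34.0578; √(2b)=8.6139; u=(-34.0578+(-3.351))/8.6139=-4.3428, w=(-34.0578−(-3.351))/8.6139=-3.5648

0: u=-4.3233 w=-10.1912
1: u=14.6371 w=8.1899
2: u=13.3772 w=17.7364
3: u=-4.3428 w=-3.5648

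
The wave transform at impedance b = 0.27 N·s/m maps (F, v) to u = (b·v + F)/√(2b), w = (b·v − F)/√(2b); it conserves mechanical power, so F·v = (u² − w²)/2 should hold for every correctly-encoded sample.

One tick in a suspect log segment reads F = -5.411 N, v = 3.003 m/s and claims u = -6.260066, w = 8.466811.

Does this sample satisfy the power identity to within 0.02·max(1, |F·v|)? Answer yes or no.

F·v = (-5.411)×3.003 = -16.249233 W.
(u² − w²)/2 = (39.188426 − 71.686889)/2 = -16.249231 W.
|Δ| = 0.000002;  2% of max(1, |F·v|) = 0.324985.

yes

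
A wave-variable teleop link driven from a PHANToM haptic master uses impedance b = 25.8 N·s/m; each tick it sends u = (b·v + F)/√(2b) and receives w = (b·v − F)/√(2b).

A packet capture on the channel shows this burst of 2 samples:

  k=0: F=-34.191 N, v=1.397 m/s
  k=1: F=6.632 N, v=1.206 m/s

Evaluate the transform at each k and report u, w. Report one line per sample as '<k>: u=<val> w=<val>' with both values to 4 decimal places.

0: u=0.2578 w=9.7773
1: u=5.2548 w=3.4083

k=0: b·v=25.8×1.397=36.0426; √(2b)=7.1833; u=(36.0426+(-34.191))/7.1833=0.2578, w=(36.0426−(-34.191))/7.1833=9.7773
k=1: b·v=25.8×1.206=31.1148; √(2b)=7.1833; u=(31.1148+6.632)/7.1833=5.2548, w=(31.1148−6.632)/7.1833=3.4083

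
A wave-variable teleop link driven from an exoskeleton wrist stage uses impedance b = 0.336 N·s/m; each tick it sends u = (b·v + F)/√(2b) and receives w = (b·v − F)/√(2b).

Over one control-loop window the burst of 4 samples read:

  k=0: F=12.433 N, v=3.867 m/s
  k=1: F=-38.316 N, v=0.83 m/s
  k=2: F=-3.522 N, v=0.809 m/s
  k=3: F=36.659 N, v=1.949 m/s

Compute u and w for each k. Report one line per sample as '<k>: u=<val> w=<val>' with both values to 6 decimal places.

k=0: b·v=0.336×3.867=1.299312; √(2b)=0.819756; u=(1.299312+12.433)/0.819756=16.751705, w=(1.299312−12.433)/0.819756=-13.581709
k=1: b·v=0.336×0.83=0.278880; √(2b)=0.819756; u=(0.278880+(-38.316))/0.819756=-46.400535, w=(0.278880−(-38.316))/0.819756=47.080933
k=2: b·v=0.336×0.809=0.271824; √(2b)=0.819756; u=(0.271824+(-3.522))/0.819756=-3.964809, w=(0.271824−(-3.522))/0.819756=4.627991
k=3: b·v=0.336×1.949=0.654864; √(2b)=0.819756; u=(0.654864+36.659)/0.819756=45.518253, w=(0.654864−36.659)/0.819756=-43.920549

0: u=16.751705 w=-13.581709
1: u=-46.400535 w=47.080933
2: u=-3.964809 w=4.627991
3: u=45.518253 w=-43.920549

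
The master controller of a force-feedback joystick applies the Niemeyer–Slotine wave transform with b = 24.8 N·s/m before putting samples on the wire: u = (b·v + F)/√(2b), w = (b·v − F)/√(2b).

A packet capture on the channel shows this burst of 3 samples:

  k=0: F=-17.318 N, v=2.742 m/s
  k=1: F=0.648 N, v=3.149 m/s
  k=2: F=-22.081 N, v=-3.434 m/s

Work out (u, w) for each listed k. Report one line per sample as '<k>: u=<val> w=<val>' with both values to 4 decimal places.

k=0: b·v=24.8×2.742=68.0016; √(2b)=7.0427; u=(68.0016+(-17.318))/7.0427=7.1966, w=(68.0016−(-17.318))/7.0427=12.1146
k=1: b·v=24.8×3.149=78.0952; √(2b)=7.0427; u=(78.0952+0.648)/7.0427=11.1808, w=(78.0952−0.648)/7.0427=10.9968
k=2: b·v=24.8×(-3.434)=-85.1632; √(2b)=7.0427; u=(-85.1632+(-22.081))/7.0427=-15.2277, w=(-85.1632−(-22.081))/7.0427=-8.9571

0: u=7.1966 w=12.1146
1: u=11.1808 w=10.9968
2: u=-15.2277 w=-8.9571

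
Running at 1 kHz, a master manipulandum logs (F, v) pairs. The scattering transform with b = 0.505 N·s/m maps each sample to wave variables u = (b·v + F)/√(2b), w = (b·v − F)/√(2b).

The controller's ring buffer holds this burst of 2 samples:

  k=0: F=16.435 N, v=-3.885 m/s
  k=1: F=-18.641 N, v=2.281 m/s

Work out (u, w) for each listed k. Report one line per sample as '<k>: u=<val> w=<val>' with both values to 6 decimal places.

0: u=14.401248 w=-18.305625
1: u=-17.402300 w=19.694677

k=0: b·v=0.505×(-3.885)=-1.961925; √(2b)=1.004988; u=(-1.961925+16.435)/1.004988=14.401248, w=(-1.961925−16.435)/1.004988=-18.305625
k=1: b·v=0.505×2.281=1.151905; √(2b)=1.004988; u=(1.151905+(-18.641))/1.004988=-17.402300, w=(1.151905−(-18.641))/1.004988=19.694677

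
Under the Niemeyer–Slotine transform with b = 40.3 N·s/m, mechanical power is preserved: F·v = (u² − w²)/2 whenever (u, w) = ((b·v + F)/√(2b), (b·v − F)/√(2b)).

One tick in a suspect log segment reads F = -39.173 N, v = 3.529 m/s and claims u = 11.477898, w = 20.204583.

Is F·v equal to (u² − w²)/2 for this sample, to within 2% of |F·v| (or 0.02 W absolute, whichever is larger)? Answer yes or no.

yes

F·v = (-39.173)×3.529 = -138.241517 W.
(u² − w²)/2 = (131.742142 − 408.225174)/2 = -138.241516 W.
|Δ| = 0.000001;  2% of max(1, |F·v|) = 2.764830.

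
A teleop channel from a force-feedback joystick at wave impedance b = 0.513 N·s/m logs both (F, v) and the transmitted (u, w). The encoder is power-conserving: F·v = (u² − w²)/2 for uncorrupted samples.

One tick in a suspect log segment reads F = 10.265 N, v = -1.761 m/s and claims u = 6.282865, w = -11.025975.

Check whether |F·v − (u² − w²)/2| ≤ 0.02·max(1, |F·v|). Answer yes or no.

no

F·v = 10.265×(-1.761) = -18.076665 W.
(u² − w²)/2 = (39.474393 − 121.572125)/2 = -41.048866 W.
|Δ| = 22.972201;  2% of max(1, |F·v|) = 0.361533.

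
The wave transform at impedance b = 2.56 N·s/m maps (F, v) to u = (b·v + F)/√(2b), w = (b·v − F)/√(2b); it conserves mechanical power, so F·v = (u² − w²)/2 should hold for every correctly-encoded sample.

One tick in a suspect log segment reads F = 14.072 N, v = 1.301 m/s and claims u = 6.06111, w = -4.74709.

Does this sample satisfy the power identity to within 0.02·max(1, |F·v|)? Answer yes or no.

F·v = 14.072×1.301 = 18.3077 W.
(u² − w²)/2 = (36.7371 − 22.5349)/2 = 7.1011 W.
|Δ| = 11.2066;  2% of max(1, |F·v|) = 0.3662.

no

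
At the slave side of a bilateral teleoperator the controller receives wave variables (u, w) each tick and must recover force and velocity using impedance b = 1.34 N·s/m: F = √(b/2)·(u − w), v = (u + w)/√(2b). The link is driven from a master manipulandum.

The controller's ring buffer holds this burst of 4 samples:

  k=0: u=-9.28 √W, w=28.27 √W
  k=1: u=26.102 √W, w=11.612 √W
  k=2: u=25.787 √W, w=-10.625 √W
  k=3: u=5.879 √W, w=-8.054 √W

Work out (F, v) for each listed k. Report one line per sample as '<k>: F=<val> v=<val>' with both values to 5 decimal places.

k=0: u−w=-37.55000, u+w=18.99000; √(b/2)=0.81854, √(2b)=1.63707; F=0.81854×(-37.55)=-30.73600, v=18.99000/1.63707=11.59999
k=1: u−w=14.49000, u+w=37.71400; √(b/2)=0.81854, √(2b)=1.63707; F=0.81854×14.49=11.86058, v=37.71400/1.63707=23.03749
k=2: u−w=36.41200, u+w=15.16200; √(b/2)=0.81854, √(2b)=1.63707; F=0.81854×36.412=29.80451, v=15.16200/1.63707=9.26167
k=3: u−w=13.93300, u+w=-2.17500; √(b/2)=0.81854, √(2b)=1.63707; F=0.81854×13.933=11.40465, v=-2.17500/1.63707=-1.32859

0: F=-30.73600 v=11.59999
1: F=11.86058 v=23.03749
2: F=29.80451 v=9.26167
3: F=11.40465 v=-1.32859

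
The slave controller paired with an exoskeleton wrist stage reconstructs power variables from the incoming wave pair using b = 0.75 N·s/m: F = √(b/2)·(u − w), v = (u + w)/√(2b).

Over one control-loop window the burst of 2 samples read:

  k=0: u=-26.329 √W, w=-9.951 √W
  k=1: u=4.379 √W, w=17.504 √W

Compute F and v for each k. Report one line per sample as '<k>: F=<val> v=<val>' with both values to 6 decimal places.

k=0: u−w=-16.378000, u+w=-36.280000; √(b/2)=0.612372, √(2b)=1.224745; F=0.612372×(-16.378)=-10.029436, v=-36.280000/1.224745=-29.622496
k=1: u−w=-13.125000, u+w=21.883000; √(b/2)=0.612372, √(2b)=1.224745; F=0.612372×(-13.125)=-8.037388, v=21.883000/1.224745=17.867395

0: F=-10.029436 v=-29.622496
1: F=-8.037388 v=17.867395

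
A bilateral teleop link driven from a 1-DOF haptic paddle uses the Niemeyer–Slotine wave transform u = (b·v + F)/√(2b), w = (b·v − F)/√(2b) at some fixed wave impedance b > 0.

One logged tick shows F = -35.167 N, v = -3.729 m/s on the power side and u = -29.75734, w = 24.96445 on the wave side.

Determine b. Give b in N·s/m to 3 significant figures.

b = 0.826 N·s/m

u + w = -4.792890;  u + w = √(2b)·v, so √(2b) = -4.792890/(-3.729) = 1.285302.
b = (√(2b))²/2 = 1.652000/2 = 0.826000.
(Check via u − w = 2F/√(2b): u − w = -54.721790, 2F/√(2b) = -54.721783.)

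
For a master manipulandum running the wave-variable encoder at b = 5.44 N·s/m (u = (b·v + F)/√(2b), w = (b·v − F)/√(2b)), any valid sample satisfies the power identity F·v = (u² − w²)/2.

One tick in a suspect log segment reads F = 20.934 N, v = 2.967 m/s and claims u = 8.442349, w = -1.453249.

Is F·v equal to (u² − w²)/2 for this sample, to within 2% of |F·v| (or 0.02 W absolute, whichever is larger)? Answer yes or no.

F·v = 20.934×2.967 = 62.111178 W.
(u² − w²)/2 = (71.273257 − 2.111933)/2 = 34.580662 W.
|Δ| = 27.530516;  2% of max(1, |F·v|) = 1.242224.

no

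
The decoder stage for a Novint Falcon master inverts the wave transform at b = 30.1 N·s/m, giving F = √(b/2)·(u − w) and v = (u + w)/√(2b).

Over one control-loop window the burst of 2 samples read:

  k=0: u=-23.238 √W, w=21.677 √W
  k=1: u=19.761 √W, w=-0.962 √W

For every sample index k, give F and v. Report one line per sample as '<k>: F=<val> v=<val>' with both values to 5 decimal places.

k=0: u−w=-44.91500, u+w=-1.56100; √(b/2)=3.87943, √(2b)=7.75887; F=3.87943×(-44.915)=-174.24473, v=-1.56100/7.75887=-0.20119
k=1: u−w=20.72300, u+w=18.79900; √(b/2)=3.87943, √(2b)=7.75887; F=3.87943×20.723=80.39349, v=18.79900/7.75887=2.42291

0: F=-174.24473 v=-0.20119
1: F=80.39349 v=2.42291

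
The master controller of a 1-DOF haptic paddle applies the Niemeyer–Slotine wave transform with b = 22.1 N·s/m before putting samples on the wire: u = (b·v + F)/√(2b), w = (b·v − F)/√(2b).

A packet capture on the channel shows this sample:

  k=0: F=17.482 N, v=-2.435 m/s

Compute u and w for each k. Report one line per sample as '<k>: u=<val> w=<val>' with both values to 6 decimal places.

k=0: b·v=22.1×(-2.435)=-53.813500; √(2b)=6.648308; u=(-53.813500+17.482)/6.648308=-5.464774, w=(-53.813500−17.482)/6.648308=-10.723856

0: u=-5.464774 w=-10.723856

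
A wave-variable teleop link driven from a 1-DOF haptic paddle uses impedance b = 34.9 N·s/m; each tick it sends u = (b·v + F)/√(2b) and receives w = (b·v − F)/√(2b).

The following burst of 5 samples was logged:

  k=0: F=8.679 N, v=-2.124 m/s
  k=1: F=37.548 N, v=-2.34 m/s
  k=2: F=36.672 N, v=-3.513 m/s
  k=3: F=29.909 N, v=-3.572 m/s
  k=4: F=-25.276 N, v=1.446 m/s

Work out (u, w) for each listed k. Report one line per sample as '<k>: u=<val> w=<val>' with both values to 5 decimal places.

k=0: b·v=34.9×(-2.124)=-74.12760; √(2b)=8.35464; u=(-74.12760+8.679)/8.35464=-7.83380, w=(-74.12760−8.679)/8.35464=-9.91145
k=1: b·v=34.9×(-2.34)=-81.66600; √(2b)=8.35464; u=(-81.66600+37.548)/8.35464=-5.28066, w=(-81.66600−37.548)/8.35464=-14.26920
k=2: b·v=34.9×(-3.513)=-122.60370; √(2b)=8.35464; u=(-122.60370+36.672)/8.35464=-10.28551, w=(-122.60370−36.672)/8.35464=-19.06434
k=3: b·v=34.9×(-3.572)=-124.66280; √(2b)=8.35464; u=(-124.66280+29.909)/8.35464=-11.34146, w=(-124.66280−29.909)/8.35464=-18.50131
k=4: b·v=34.9×1.446=50.46540; √(2b)=8.35464; u=(50.46540+(-25.276))/8.35464=3.01502, w=(50.46540−(-25.276))/8.35464=9.06579

0: u=-7.83380 w=-9.91145
1: u=-5.28066 w=-14.26920
2: u=-10.28551 w=-19.06434
3: u=-11.34146 w=-18.50131
4: u=3.01502 w=9.06579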